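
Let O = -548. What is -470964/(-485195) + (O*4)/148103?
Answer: 68687633852/71858835085 ≈ 0.95587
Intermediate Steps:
-470964/(-485195) + (O*4)/148103 = -470964/(-485195) - 548*4/148103 = -470964*(-1/485195) - 2192*1/148103 = 470964/485195 - 2192/148103 = 68687633852/71858835085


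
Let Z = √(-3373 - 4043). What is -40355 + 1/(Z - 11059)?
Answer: -4935775549494/122308897 - 6*I*√206/122308897 ≈ -40355.0 - 7.0409e-7*I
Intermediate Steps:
Z = 6*I*√206 (Z = √(-7416) = 6*I*√206 ≈ 86.116*I)
-40355 + 1/(Z - 11059) = -40355 + 1/(6*I*√206 - 11059) = -40355 + 1/(-11059 + 6*I*√206)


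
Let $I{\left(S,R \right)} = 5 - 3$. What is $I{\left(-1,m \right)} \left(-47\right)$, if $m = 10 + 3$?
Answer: $-94$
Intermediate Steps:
$m = 13$
$I{\left(S,R \right)} = 2$
$I{\left(-1,m \right)} \left(-47\right) = 2 \left(-47\right) = -94$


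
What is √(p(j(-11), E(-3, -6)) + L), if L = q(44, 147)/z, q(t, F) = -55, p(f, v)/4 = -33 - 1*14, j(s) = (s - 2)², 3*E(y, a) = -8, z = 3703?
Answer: I*√4873533/161 ≈ 13.712*I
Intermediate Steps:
E(y, a) = -8/3 (E(y, a) = (⅓)*(-8) = -8/3)
j(s) = (-2 + s)²
p(f, v) = -188 (p(f, v) = 4*(-33 - 1*14) = 4*(-33 - 14) = 4*(-47) = -188)
L = -55/3703 ≈ -0.014853
√(p(j(-11), E(-3, -6)) + L) = √(-188 - 55/3703) = √(-696219/3703) = I*√4873533/161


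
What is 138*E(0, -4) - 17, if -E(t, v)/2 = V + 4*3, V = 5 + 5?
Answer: -6089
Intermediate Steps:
V = 10
E(t, v) = -44 (E(t, v) = -2*(10 + 4*3) = -2*(10 + 12) = -2*22 = -44)
138*E(0, -4) - 17 = 138*(-44) - 17 = -6072 - 17 = -6089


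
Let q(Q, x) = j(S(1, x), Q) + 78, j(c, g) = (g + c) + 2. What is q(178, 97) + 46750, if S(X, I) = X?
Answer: 47009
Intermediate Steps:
j(c, g) = 2 + c + g (j(c, g) = (c + g) + 2 = 2 + c + g)
q(Q, x) = 81 + Q (q(Q, x) = (2 + 1 + Q) + 78 = (3 + Q) + 78 = 81 + Q)
q(178, 97) + 46750 = (81 + 178) + 46750 = 259 + 46750 = 47009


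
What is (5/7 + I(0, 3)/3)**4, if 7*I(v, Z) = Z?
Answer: 1296/2401 ≈ 0.53977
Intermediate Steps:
I(v, Z) = Z/7
(5/7 + I(0, 3)/3)**4 = (5/7 + ((1/7)*3)/3)**4 = (5*(1/7) + (3/7)*(1/3))**4 = (5/7 + 1/7)**4 = (6/7)**4 = 1296/2401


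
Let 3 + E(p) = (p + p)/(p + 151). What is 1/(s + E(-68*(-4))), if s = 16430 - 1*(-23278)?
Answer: 423/16795759 ≈ 2.5185e-5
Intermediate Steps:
E(p) = -3 + 2*p/(151 + p) (E(p) = -3 + (p + p)/(p + 151) = -3 + (2*p)/(151 + p) = -3 + 2*p/(151 + p))
s = 39708 (s = 16430 + 23278 = 39708)
1/(s + E(-68*(-4))) = 1/(39708 + (-453 - (-68)*(-4))/(151 - 68*(-4))) = 1/(39708 + (-453 - 1*272)/(151 + 272)) = 1/(39708 + (-453 - 272)/423) = 1/(39708 + (1/423)*(-725)) = 1/(39708 - 725/423) = 1/(16795759/423) = 423/16795759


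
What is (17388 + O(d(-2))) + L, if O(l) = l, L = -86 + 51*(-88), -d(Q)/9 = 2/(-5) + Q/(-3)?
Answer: 64058/5 ≈ 12812.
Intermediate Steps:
d(Q) = 18/5 + 3*Q (d(Q) = -9*(2/(-5) + Q/(-3)) = -9*(2*(-⅕) + Q*(-⅓)) = -9*(-⅖ - Q/3) = 18/5 + 3*Q)
L = -4574 (L = -86 - 4488 = -4574)
(17388 + O(d(-2))) + L = (17388 + (18/5 + 3*(-2))) - 4574 = (17388 + (18/5 - 6)) - 4574 = (17388 - 12/5) - 4574 = 86928/5 - 4574 = 64058/5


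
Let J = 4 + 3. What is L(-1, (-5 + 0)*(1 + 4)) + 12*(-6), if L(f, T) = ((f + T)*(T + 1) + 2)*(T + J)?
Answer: -11340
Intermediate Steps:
J = 7
L(f, T) = (2 + (1 + T)*(T + f))*(7 + T) (L(f, T) = ((f + T)*(T + 1) + 2)*(T + 7) = ((T + f)*(1 + T) + 2)*(7 + T) = ((1 + T)*(T + f) + 2)*(7 + T) = (2 + (1 + T)*(T + f))*(7 + T))
L(-1, (-5 + 0)*(1 + 4)) + 12*(-6) = (14 + ((-5 + 0)*(1 + 4))**3 + 7*(-1) + 8*((-5 + 0)*(1 + 4))**2 + 9*((-5 + 0)*(1 + 4)) - ((-5 + 0)*(1 + 4))**2 + 8*((-5 + 0)*(1 + 4))*(-1)) + 12*(-6) = (14 + (-5*5)**3 - 7 + 8*(-5*5)**2 + 9*(-5*5) - (-5*5)**2 + 8*(-5*5)*(-1)) - 72 = (14 + (-25)**3 - 7 + 8*(-25)**2 + 9*(-25) - 1*(-25)**2 + 8*(-25)*(-1)) - 72 = (14 - 15625 - 7 + 8*625 - 225 - 1*625 + 200) - 72 = (14 - 15625 - 7 + 5000 - 225 - 625 + 200) - 72 = -11268 - 72 = -11340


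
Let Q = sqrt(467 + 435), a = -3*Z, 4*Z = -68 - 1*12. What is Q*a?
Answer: 60*sqrt(902) ≈ 1802.0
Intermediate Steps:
Z = -20 (Z = (-68 - 1*12)/4 = (-68 - 12)/4 = (1/4)*(-80) = -20)
a = 60 (a = -3*(-20) = 60)
Q = sqrt(902) ≈ 30.033
Q*a = sqrt(902)*60 = 60*sqrt(902)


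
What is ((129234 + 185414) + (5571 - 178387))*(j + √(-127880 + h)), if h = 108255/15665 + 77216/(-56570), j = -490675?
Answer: -69593416600 + 141832*I*√1004192444462863478745/88616905 ≈ -6.9593e+10 + 5.0718e+7*I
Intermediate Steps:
h = 491439671/88616905 (h = 108255*(1/15665) + 77216*(-1/56570) = 21651/3133 - 38608/28285 = 491439671/88616905 ≈ 5.5457)
((129234 + 185414) + (5571 - 178387))*(j + √(-127880 + h)) = ((129234 + 185414) + (5571 - 178387))*(-490675 + √(-127880 + 491439671/88616905)) = (314648 - 172816)*(-490675 + √(-11331838371729/88616905)) = 141832*(-490675 + I*√1004192444462863478745/88616905) = -69593416600 + 141832*I*√1004192444462863478745/88616905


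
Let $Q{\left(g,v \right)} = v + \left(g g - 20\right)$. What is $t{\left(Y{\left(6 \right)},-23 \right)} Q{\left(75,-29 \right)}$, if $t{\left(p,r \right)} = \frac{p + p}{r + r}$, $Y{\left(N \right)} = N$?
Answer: $- \frac{33456}{23} \approx -1454.6$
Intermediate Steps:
$Q{\left(g,v \right)} = -20 + v + g^{2}$ ($Q{\left(g,v \right)} = v + \left(g^{2} - 20\right) = v + \left(-20 + g^{2}\right) = -20 + v + g^{2}$)
$t{\left(p,r \right)} = \frac{p}{r}$ ($t{\left(p,r \right)} = \frac{2 p}{2 r} = 2 p \frac{1}{2 r} = \frac{p}{r}$)
$t{\left(Y{\left(6 \right)},-23 \right)} Q{\left(75,-29 \right)} = \frac{6}{-23} \left(-20 - 29 + 75^{2}\right) = 6 \left(- \frac{1}{23}\right) \left(-20 - 29 + 5625\right) = \left(- \frac{6}{23}\right) 5576 = - \frac{33456}{23}$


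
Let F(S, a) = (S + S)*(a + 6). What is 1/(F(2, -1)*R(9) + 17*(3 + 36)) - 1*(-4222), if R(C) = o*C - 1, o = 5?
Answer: 6514547/1543 ≈ 4222.0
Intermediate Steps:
R(C) = -1 + 5*C (R(C) = 5*C - 1 = -1 + 5*C)
F(S, a) = 2*S*(6 + a) (F(S, a) = (2*S)*(6 + a) = 2*S*(6 + a))
1/(F(2, -1)*R(9) + 17*(3 + 36)) - 1*(-4222) = 1/((2*2*(6 - 1))*(-1 + 5*9) + 17*(3 + 36)) - 1*(-4222) = 1/((2*2*5)*(-1 + 45) + 17*39) + 4222 = 1/(20*44 + 663) + 4222 = 1/(880 + 663) + 4222 = 1/1543 + 4222 = 6514547/1543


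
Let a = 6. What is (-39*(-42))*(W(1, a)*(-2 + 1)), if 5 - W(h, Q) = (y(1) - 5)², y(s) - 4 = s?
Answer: -8190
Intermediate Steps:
y(s) = 4 + s
W(h, Q) = 5 (W(h, Q) = 5 - ((4 + 1) - 5)² = 5 - (5 - 5)² = 5 - 1*0² = 5 - 1*0 = 5 + 0 = 5)
(-39*(-42))*(W(1, a)*(-2 + 1)) = (-39*(-42))*(5*(-2 + 1)) = 1638*(5*(-1)) = 1638*(-5) = -8190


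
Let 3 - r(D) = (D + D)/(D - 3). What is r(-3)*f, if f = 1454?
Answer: 2908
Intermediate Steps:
r(D) = 3 - 2*D/(-3 + D) (r(D) = 3 - (D + D)/(D - 3) = 3 - 2*D/(-3 + D))
r(-3)*f = ((-9 - 3)/(-3 - 3))*1454 = (-12/(-6))*1454 = -⅙*(-12)*1454 = 2*1454 = 2908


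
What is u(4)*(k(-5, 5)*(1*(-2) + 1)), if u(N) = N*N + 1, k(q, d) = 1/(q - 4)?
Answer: 17/9 ≈ 1.8889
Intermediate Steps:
k(q, d) = 1/(-4 + q)
u(N) = 1 + N² (u(N) = N² + 1 = 1 + N²)
u(4)*(k(-5, 5)*(1*(-2) + 1)) = (1 + 4²)*((1*(-2) + 1)/(-4 - 5)) = (1 + 16)*((-2 + 1)/(-9)) = 17*(-⅑*(-1)) = 17*(⅑) = 17/9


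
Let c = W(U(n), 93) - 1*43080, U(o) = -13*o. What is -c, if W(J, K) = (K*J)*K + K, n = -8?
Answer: -856509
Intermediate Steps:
W(J, K) = K + J*K**2 (W(J, K) = (J*K)*K + K = J*K**2 + K = K + J*K**2)
c = 856509 (c = 93*(1 - 13*(-8)*93) - 1*43080 = 93*(1 + 104*93) - 43080 = 93*(1 + 9672) - 43080 = 93*9673 - 43080 = 899589 - 43080 = 856509)
-c = -1*856509 = -856509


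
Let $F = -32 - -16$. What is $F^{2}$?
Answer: $256$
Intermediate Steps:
$F = -16$ ($F = -32 + 16 = -16$)
$F^{2} = \left(-16\right)^{2} = 256$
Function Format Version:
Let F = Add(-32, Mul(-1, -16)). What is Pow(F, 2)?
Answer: 256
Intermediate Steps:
F = -16 (F = Add(-32, 16) = -16)
Pow(F, 2) = Pow(-16, 2) = 256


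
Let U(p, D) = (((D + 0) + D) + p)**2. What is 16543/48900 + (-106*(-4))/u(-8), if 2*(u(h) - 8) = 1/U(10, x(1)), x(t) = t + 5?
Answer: 4039650067/75746100 ≈ 53.331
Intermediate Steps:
x(t) = 5 + t
U(p, D) = (p + 2*D)**2 (U(p, D) = ((D + D) + p)**2 = (2*D + p)**2 = (p + 2*D)**2)
u(h) = 7745/968 (u(h) = 8 + 1/(2*((10 + 2*(5 + 1))**2)) = 8 + 1/(2*((10 + 2*6)**2)) = 8 + 1/(2*((10 + 12)**2)) = 8 + 1/(2*(22**2)) = 8 + (1/2)/484 = 8 + (1/2)*(1/484) = 8 + 1/968 = 7745/968)
16543/48900 + (-106*(-4))/u(-8) = 16543/48900 + (-106*(-4))/(7745/968) = 16543*(1/48900) + 424*(968/7745) = 16543/48900 + 410432/7745 = 4039650067/75746100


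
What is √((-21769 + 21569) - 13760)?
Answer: 2*I*√3490 ≈ 118.15*I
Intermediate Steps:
√((-21769 + 21569) - 13760) = √(-200 - 13760) = √(-13960) = 2*I*√3490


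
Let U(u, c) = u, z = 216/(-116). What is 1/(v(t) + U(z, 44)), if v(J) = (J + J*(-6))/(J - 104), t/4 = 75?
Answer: -1421/13521 ≈ -0.10510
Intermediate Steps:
t = 300 (t = 4*75 = 300)
z = -54/29 (z = 216*(-1/116) = -54/29 ≈ -1.8621)
v(J) = -5*J/(-104 + J) (v(J) = (J - 6*J)/(-104 + J) = (-5*J)/(-104 + J) = -5*J/(-104 + J))
1/(v(t) + U(z, 44)) = 1/(-5*300/(-104 + 300) - 54/29) = 1/(-5*300/196 - 54/29) = 1/(-5*300*1/196 - 54/29) = 1/(-375/49 - 54/29) = 1/(-13521/1421) = -1421/13521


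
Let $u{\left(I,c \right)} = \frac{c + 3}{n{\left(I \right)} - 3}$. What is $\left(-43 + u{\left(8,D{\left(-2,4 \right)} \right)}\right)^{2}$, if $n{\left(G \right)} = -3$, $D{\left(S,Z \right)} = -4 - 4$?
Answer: $\frac{64009}{36} \approx 1778.0$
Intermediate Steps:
$D{\left(S,Z \right)} = -8$
$u{\left(I,c \right)} = - \frac{1}{2} - \frac{c}{6}$ ($u{\left(I,c \right)} = \frac{c + 3}{-3 - 3} = \frac{3 + c}{-6} = \left(3 + c\right) \left(- \frac{1}{6}\right) = - \frac{1}{2} - \frac{c}{6}$)
$\left(-43 + u{\left(8,D{\left(-2,4 \right)} \right)}\right)^{2} = \left(-43 - - \frac{5}{6}\right)^{2} = \left(-43 + \left(- \frac{1}{2} + \frac{4}{3}\right)\right)^{2} = \left(-43 + \frac{5}{6}\right)^{2} = \left(- \frac{253}{6}\right)^{2} = \frac{64009}{36}$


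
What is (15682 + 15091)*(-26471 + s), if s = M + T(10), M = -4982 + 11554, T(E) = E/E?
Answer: -612321154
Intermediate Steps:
T(E) = 1
M = 6572
s = 6573 (s = 6572 + 1 = 6573)
(15682 + 15091)*(-26471 + s) = (15682 + 15091)*(-26471 + 6573) = 30773*(-19898) = -612321154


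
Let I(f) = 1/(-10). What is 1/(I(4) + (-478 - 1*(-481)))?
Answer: 10/29 ≈ 0.34483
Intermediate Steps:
I(f) = -⅒
1/(I(4) + (-478 - 1*(-481))) = 1/(-⅒ + (-478 - 1*(-481))) = 1/(-⅒ + (-478 + 481)) = 1/(-⅒ + 3) = 1/(29/10) = 10/29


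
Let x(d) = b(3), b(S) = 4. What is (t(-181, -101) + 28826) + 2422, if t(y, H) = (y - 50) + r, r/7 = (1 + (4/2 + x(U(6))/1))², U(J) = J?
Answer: 31360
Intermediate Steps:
x(d) = 4
r = 343 (r = 7*(1 + (4/2 + 4/1))² = 7*(1 + (4*(½) + 4*1))² = 7*(1 + (2 + 4))² = 7*(1 + 6)² = 7*7² = 7*49 = 343)
t(y, H) = 293 + y (t(y, H) = (y - 50) + 343 = (-50 + y) + 343 = 293 + y)
(t(-181, -101) + 28826) + 2422 = ((293 - 181) + 28826) + 2422 = (112 + 28826) + 2422 = 28938 + 2422 = 31360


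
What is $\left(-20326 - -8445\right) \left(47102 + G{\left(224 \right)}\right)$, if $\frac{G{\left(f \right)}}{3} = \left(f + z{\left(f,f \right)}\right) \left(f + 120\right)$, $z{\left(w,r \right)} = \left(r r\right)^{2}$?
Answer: $-30869160088009262$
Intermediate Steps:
$z{\left(w,r \right)} = r^{4}$ ($z{\left(w,r \right)} = \left(r^{2}\right)^{2} = r^{4}$)
$G{\left(f \right)} = 3 \left(120 + f\right) \left(f + f^{4}\right)$ ($G{\left(f \right)} = 3 \left(f + f^{4}\right) \left(f + 120\right) = 3 \left(f + f^{4}\right) \left(120 + f\right) = 3 \left(120 + f\right) \left(f + f^{4}\right)$)
$\left(-20326 - -8445\right) \left(47102 + G{\left(224 \right)}\right) = \left(-20326 - -8445\right) \left(47102 + 3 \cdot 224 \left(120 + 224 + 224^{4} + 120 \cdot 224^{3}\right)\right) = \left(-20326 + \left(-5896 + 14341\right)\right) \left(47102 + 3 \cdot 224 \left(120 + 224 + 2517630976 + 120 \cdot 11239424\right)\right) = \left(-20326 + 8445\right) \left(47102 + 3 \cdot 224 \left(120 + 224 + 2517630976 + 1348730880\right)\right) = - 11881 \left(47102 + 3 \cdot 224 \cdot 3866362200\right) = - 11881 \left(47102 + 2598195398400\right) = \left(-11881\right) 2598195445502 = -30869160088009262$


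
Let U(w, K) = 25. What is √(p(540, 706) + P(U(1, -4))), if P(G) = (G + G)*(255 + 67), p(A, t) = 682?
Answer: √16782 ≈ 129.55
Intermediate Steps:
P(G) = 644*G (P(G) = (2*G)*322 = 644*G)
√(p(540, 706) + P(U(1, -4))) = √(682 + 644*25) = √(682 + 16100) = √16782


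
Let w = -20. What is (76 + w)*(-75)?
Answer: -4200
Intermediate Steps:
(76 + w)*(-75) = (76 - 20)*(-75) = 56*(-75) = -4200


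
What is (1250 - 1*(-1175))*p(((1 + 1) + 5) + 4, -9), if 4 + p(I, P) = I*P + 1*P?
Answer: -271600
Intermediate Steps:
p(I, P) = -4 + P + I*P (p(I, P) = -4 + (I*P + 1*P) = -4 + (I*P + P) = -4 + (P + I*P) = -4 + P + I*P)
(1250 - 1*(-1175))*p(((1 + 1) + 5) + 4, -9) = (1250 - 1*(-1175))*(-4 - 9 + (((1 + 1) + 5) + 4)*(-9)) = (1250 + 1175)*(-4 - 9 + ((2 + 5) + 4)*(-9)) = 2425*(-4 - 9 + (7 + 4)*(-9)) = 2425*(-4 - 9 + 11*(-9)) = 2425*(-4 - 9 - 99) = 2425*(-112) = -271600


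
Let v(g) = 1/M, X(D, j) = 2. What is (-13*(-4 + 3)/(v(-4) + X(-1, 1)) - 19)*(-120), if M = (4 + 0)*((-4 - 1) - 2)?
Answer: 16344/11 ≈ 1485.8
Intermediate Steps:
M = -28 (M = 4*(-5 - 2) = 4*(-7) = -28)
v(g) = -1/28 (v(g) = 1/(-28) = -1/28)
(-13*(-4 + 3)/(v(-4) + X(-1, 1)) - 19)*(-120) = (-13*(-4 + 3)/(-1/28 + 2) - 19)*(-120) = (-(-13)/55/28 - 19)*(-120) = (-(-13)*28/55 - 19)*(-120) = (-13*(-28/55) - 19)*(-120) = (364/55 - 19)*(-120) = -681/55*(-120) = 16344/11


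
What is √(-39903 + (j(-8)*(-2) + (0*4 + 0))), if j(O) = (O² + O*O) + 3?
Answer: I*√40165 ≈ 200.41*I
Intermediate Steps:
j(O) = 3 + 2*O² (j(O) = (O² + O²) + 3 = 2*O² + 3 = 3 + 2*O²)
√(-39903 + (j(-8)*(-2) + (0*4 + 0))) = √(-39903 + ((3 + 2*(-8)²)*(-2) + (0*4 + 0))) = √(-39903 + ((3 + 2*64)*(-2) + (0 + 0))) = √(-39903 + ((3 + 128)*(-2) + 0)) = √(-39903 + (131*(-2) + 0)) = √(-39903 + (-262 + 0)) = √(-39903 - 262) = √(-40165) = I*√40165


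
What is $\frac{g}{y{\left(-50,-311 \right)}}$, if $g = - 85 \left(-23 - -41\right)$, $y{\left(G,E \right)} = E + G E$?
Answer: $- \frac{1530}{15239} \approx -0.1004$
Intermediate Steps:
$y{\left(G,E \right)} = E + E G$
$g = -1530$ ($g = - 85 \left(-23 + 41\right) = \left(-85\right) 18 = -1530$)
$\frac{g}{y{\left(-50,-311 \right)}} = - \frac{1530}{\left(-311\right) \left(1 - 50\right)} = - \frac{1530}{\left(-311\right) \left(-49\right)} = - \frac{1530}{15239}$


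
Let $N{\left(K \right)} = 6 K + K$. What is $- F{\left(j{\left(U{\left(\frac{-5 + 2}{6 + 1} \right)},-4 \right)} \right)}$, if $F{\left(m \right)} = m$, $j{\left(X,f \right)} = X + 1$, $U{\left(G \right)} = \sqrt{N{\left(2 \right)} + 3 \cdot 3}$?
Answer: $-1 - \sqrt{23} \approx -5.7958$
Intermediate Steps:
$N{\left(K \right)} = 7 K$
$U{\left(G \right)} = \sqrt{23}$ ($U{\left(G \right)} = \sqrt{7 \cdot 2 + 3 \cdot 3} = \sqrt{14 + 9} = \sqrt{23}$)
$j{\left(X,f \right)} = 1 + X$
$- F{\left(j{\left(U{\left(\frac{-5 + 2}{6 + 1} \right)},-4 \right)} \right)} = - (1 + \sqrt{23}) = -1 - \sqrt{23}$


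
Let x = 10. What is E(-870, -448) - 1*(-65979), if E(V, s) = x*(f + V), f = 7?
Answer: 57349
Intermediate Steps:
E(V, s) = 70 + 10*V (E(V, s) = 10*(7 + V) = 70 + 10*V)
E(-870, -448) - 1*(-65979) = (70 + 10*(-870)) - 1*(-65979) = (70 - 8700) + 65979 = -8630 + 65979 = 57349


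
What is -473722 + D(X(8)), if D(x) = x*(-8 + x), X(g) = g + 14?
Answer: -473414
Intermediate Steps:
X(g) = 14 + g
-473722 + D(X(8)) = -473722 + (14 + 8)*(-8 + (14 + 8)) = -473722 + 22*(-8 + 22) = -473722 + 22*14 = -473722 + 308 = -473414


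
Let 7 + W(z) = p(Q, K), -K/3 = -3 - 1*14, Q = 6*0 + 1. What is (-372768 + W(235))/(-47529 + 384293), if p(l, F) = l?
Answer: -186387/168382 ≈ -1.1069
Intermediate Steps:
Q = 1 (Q = 0 + 1 = 1)
K = 51 (K = -3*(-3 - 1*14) = -3*(-3 - 14) = -3*(-17) = 51)
W(z) = -6 (W(z) = -7 + 1 = -6)
(-372768 + W(235))/(-47529 + 384293) = (-372768 - 6)/(-47529 + 384293) = -372774/336764 = -372774*1/336764 = -186387/168382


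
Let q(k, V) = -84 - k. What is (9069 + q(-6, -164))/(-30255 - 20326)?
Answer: -8991/50581 ≈ -0.17775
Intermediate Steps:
(9069 + q(-6, -164))/(-30255 - 20326) = (9069 + (-84 - 1*(-6)))/(-30255 - 20326) = (9069 + (-84 + 6))/(-50581) = (9069 - 78)*(-1/50581) = 8991*(-1/50581) = -8991/50581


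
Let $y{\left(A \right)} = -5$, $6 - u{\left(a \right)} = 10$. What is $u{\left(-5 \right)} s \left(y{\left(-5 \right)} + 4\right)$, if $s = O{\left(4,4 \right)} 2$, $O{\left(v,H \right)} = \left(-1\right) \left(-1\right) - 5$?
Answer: $-32$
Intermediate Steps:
$O{\left(v,H \right)} = -4$ ($O{\left(v,H \right)} = 1 - 5 = -4$)
$s = -8$ ($s = \left(-4\right) 2 = -8$)
$u{\left(a \right)} = -4$ ($u{\left(a \right)} = 6 - 10 = -4$)
$u{\left(-5 \right)} s \left(y{\left(-5 \right)} + 4\right) = - 4 \left(- 8 \left(-5 + 4\right)\right) = - 4 \left(\left(-8\right) \left(-1\right)\right) = \left(-4\right) 8 = -32$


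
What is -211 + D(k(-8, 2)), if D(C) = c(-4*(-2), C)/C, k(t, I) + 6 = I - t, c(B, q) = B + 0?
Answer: -209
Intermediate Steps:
c(B, q) = B
k(t, I) = -6 + I - t (k(t, I) = -6 + (I - t) = -6 + I - t)
D(C) = 8/C (D(C) = (-4*(-2))/C = 8/C)
-211 + D(k(-8, 2)) = -211 + 8/(-6 + 2 - 1*(-8)) = -211 + 8/(-6 + 2 + 8) = -211 + 8/4 = -211 + 8*(¼) = -211 + 2 = -209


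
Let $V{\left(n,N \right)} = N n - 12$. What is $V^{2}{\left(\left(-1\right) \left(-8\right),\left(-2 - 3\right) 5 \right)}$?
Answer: $44944$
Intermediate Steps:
$V{\left(n,N \right)} = -12 + N n$
$V^{2}{\left(\left(-1\right) \left(-8\right),\left(-2 - 3\right) 5 \right)} = \left(-12 + \left(-2 - 3\right) 5 \left(\left(-1\right) \left(-8\right)\right)\right)^{2} = \left(-12 + \left(-5\right) 5 \cdot 8\right)^{2} = \left(-12 - 200\right)^{2} = \left(-212\right)^{2} = 44944$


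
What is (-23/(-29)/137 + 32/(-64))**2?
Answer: 15421329/63138916 ≈ 0.24424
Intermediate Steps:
(-23/(-29)/137 + 32/(-64))**2 = (-23*(-1/29)*(1/137) + 32*(-1/64))**2 = ((23/29)*(1/137) - 1/2)**2 = (23/3973 - 1/2)**2 = (-3927/7946)**2 = 15421329/63138916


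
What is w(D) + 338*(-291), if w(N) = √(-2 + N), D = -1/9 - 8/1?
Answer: -98358 + I*√91/3 ≈ -98358.0 + 3.1798*I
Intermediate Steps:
D = -73/9 (D = -1*⅑ - 8*1 = -⅑ - 8 = -73/9 ≈ -8.1111)
w(D) + 338*(-291) = √(-2 - 73/9) + 338*(-291) = √(-91/9) - 98358 = I*√91/3 - 98358 = -98358 + I*√91/3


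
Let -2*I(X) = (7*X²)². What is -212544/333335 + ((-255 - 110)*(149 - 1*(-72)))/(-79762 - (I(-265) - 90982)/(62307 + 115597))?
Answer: -54895584194864992/71089090408008155 ≈ -0.77221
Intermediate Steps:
I(X) = -49*X⁴/2
-212544/333335 + ((-255 - 110)*(149 - 1*(-72)))/(-79762 - (I(-265) - 90982)/(62307 + 115597)) = -212544/333335 + ((-255 - 110)*(149 - 1*(-72)))/(-79762 - (-49/2*(-265)⁴ - 90982)/(62307 + 115597)) = -212544*1/333335 + (-365*(149 + 72))/(-79762 - (-49/2*4931550625 - 90982)/177904) = -212544/333335 + (-365*221)/(-79762 - (-241645980625/2 - 90982)/177904) = -212544/333335 - 80665/(-79762 - (-241646162589)/(2*177904)) = -212544/333335 - 80665/(-79762 - 1*(-241646162589/355808)) = -212544/333335 - 80665/(-79762 + 241646162589/355808) = -212544/333335 - 80665/213266204893/355808 = -212544/333335 - 80665*355808/213266204893 = -212544/333335 - 28701252320/213266204893 = -54895584194864992/71089090408008155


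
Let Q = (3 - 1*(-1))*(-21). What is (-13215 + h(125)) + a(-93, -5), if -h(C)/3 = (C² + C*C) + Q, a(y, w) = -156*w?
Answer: -105933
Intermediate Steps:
Q = -84 (Q = (3 + 1)*(-21) = 4*(-21) = -84)
h(C) = 252 - 6*C² (h(C) = -3*((C² + C*C) - 84) = -3*((C² + C²) - 84) = -3*(2*C² - 84) = -3*(-84 + 2*C²) = 252 - 6*C²)
(-13215 + h(125)) + a(-93, -5) = (-13215 + (252 - 6*125²)) - 156*(-5) = (-13215 + (252 - 6*15625)) + 780 = (-13215 + (252 - 93750)) + 780 = (-13215 - 93498) + 780 = -106713 + 780 = -105933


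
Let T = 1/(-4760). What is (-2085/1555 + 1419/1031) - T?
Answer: 54498961/1526251160 ≈ 0.035708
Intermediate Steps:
T = -1/4760 ≈ -0.00021008
(-2085/1555 + 1419/1031) - T = (-2085/1555 + 1419/1031) - 1*(-1/4760) = (-2085*1/1555 + 1419*(1/1031)) + 1/4760 = (-417/311 + 1419/1031) + 1/4760 = 11382/320641 + 1/4760 = 54498961/1526251160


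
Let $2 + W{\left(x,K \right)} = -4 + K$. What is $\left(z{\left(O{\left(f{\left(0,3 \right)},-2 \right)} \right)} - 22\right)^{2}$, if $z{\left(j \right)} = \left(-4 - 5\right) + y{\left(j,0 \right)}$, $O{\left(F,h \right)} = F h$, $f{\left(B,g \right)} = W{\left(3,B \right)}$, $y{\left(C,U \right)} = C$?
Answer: $361$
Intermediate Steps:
$W{\left(x,K \right)} = -6 + K$ ($W{\left(x,K \right)} = -2 + \left(-4 + K\right) = -6 + K$)
$f{\left(B,g \right)} = -6 + B$
$z{\left(j \right)} = -9 + j$ ($z{\left(j \right)} = \left(-4 - 5\right) + j = -9 + j$)
$\left(z{\left(O{\left(f{\left(0,3 \right)},-2 \right)} \right)} - 22\right)^{2} = \left(\left(-9 + \left(-6 + 0\right) \left(-2\right)\right) - 22\right)^{2} = \left(\left(-9 - -12\right) - 22\right)^{2} = \left(\left(-9 + 12\right) - 22\right)^{2} = \left(3 - 22\right)^{2} = \left(-19\right)^{2} = 361$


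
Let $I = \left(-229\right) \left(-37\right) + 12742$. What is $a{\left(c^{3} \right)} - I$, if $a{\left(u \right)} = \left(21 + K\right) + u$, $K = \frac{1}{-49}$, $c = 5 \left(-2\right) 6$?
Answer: $- \frac{11622507}{49} \approx -2.3719 \cdot 10^{5}$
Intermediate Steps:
$c = -60$ ($c = \left(-10\right) 6 = -60$)
$K = - \frac{1}{49} \approx -0.020408$
$I = 21215$ ($I = 8473 + 12742 = 21215$)
$a{\left(u \right)} = \frac{1028}{49} + u$ ($a{\left(u \right)} = \left(21 - \frac{1}{49}\right) + u = \frac{1028}{49} + u$)
$a{\left(c^{3} \right)} - I = \left(\frac{1028}{49} + \left(-60\right)^{3}\right) - 21215 = \left(\frac{1028}{49} - 216000\right) - 21215 = - \frac{10582972}{49} - 21215 = - \frac{11622507}{49}$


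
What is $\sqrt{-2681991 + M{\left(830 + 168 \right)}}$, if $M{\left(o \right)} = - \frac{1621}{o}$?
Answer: $\frac{i \sqrt{2671275381722}}{998} \approx 1637.7 i$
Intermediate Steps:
$\sqrt{-2681991 + M{\left(830 + 168 \right)}} = \sqrt{-2681991 - \frac{1621}{830 + 168}} = \sqrt{-2681991 - \frac{1621}{998}} = \sqrt{- \frac{2676628639}{998}} = \frac{i \sqrt{2671275381722}}{998}$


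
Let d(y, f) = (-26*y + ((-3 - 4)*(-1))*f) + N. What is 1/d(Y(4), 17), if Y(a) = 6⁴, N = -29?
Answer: -1/33606 ≈ -2.9757e-5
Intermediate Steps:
Y(a) = 1296
d(y, f) = -29 - 26*y + 7*f (d(y, f) = (-26*y + ((-3 - 4)*(-1))*f) - 29 = (-26*y + (-7*(-1))*f) - 29 = (-26*y + 7*f) - 29 = -29 - 26*y + 7*f)
1/d(Y(4), 17) = 1/(-29 - 26*1296 + 7*17) = 1/(-29 - 33696 + 119) = 1/(-33606) = -1/33606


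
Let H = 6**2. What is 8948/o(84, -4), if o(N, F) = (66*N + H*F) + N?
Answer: 2237/1371 ≈ 1.6317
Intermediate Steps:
H = 36
o(N, F) = 36*F + 67*N (o(N, F) = (66*N + 36*F) + N = (36*F + 66*N) + N = 36*F + 67*N)
8948/o(84, -4) = 8948/(36*(-4) + 67*84) = 8948/(-144 + 5628) = 8948/5484 = 8948*(1/5484) = 2237/1371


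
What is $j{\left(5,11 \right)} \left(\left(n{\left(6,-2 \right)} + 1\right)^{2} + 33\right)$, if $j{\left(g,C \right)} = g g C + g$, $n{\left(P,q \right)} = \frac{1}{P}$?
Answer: $\frac{86590}{9} \approx 9621.1$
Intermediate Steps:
$j{\left(g,C \right)} = g + C g^{2}$ ($j{\left(g,C \right)} = g^{2} C + g = C g^{2} + g = g + C g^{2}$)
$j{\left(5,11 \right)} \left(\left(n{\left(6,-2 \right)} + 1\right)^{2} + 33\right) = 5 \left(1 + 11 \cdot 5\right) \left(\left(\frac{1}{6} + 1\right)^{2} + 33\right) = 5 \left(1 + 55\right) \left(\left(\frac{1}{6} + 1\right)^{2} + 33\right) = 5 \cdot 56 \left(\left(\frac{7}{6}\right)^{2} + 33\right) = 280 \left(\frac{49}{36} + 33\right) = 280 \cdot \frac{1237}{36} = \frac{86590}{9}$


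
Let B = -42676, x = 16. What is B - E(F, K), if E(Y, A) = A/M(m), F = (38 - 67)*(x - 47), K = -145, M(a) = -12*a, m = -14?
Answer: -7169423/168 ≈ -42675.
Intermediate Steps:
F = 899 (F = (38 - 67)*(16 - 47) = -29*(-31) = 899)
E(Y, A) = A/168 (E(Y, A) = A/((-12*(-14))) = A/168)
B - E(F, K) = -42676 - (-145)/168 = -42676 - 1*(-145/168) = -42676 + 145/168 = -7169423/168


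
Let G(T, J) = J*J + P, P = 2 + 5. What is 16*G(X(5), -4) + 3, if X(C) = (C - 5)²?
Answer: 371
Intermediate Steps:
P = 7
X(C) = (-5 + C)²
G(T, J) = 7 + J² (G(T, J) = J*J + 7 = J² + 7 = 7 + J²)
16*G(X(5), -4) + 3 = 16*(7 + (-4)²) + 3 = 16*(7 + 16) + 3 = 16*23 + 3 = 368 + 3 = 371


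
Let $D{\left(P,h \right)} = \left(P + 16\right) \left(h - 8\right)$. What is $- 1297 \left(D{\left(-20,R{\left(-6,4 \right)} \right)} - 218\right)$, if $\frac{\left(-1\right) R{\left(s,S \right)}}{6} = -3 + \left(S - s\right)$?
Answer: $23346$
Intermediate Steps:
$R{\left(s,S \right)} = 18 - 6 S + 6 s$ ($R{\left(s,S \right)} = - 6 \left(-3 + \left(S - s\right)\right) = - 6 \left(-3 + S - s\right) = 18 - 6 S + 6 s$)
$D{\left(P,h \right)} = \left(-8 + h\right) \left(16 + P\right)$ ($D{\left(P,h \right)} = \left(16 + P\right) \left(-8 + h\right) = \left(-8 + h\right) \left(16 + P\right)$)
$- 1297 \left(D{\left(-20,R{\left(-6,4 \right)} \right)} - 218\right) = - 1297 \left(\left(-128 - -160 + 16 \left(18 - 24 + 6 \left(-6\right)\right) - 20 \left(18 - 24 + 6 \left(-6\right)\right)\right) - 218\right) = - 1297 \left(\left(-128 + 160 + 16 \left(18 - 24 - 36\right) - 20 \left(18 - 24 - 36\right)\right) - 218\right) = - 1297 \left(\left(-128 + 160 + 16 \left(-42\right) - -840\right) - 218\right) = - 1297 \left(\left(-128 + 160 - 672 + 840\right) - 218\right) = - 1297 \left(200 - 218\right) = \left(-1297\right) \left(-18\right) = 23346$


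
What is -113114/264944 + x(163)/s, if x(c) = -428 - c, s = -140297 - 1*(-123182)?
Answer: -296560701/755752760 ≈ -0.39240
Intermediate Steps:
s = -17115 (s = -140297 + 123182 = -17115)
-113114/264944 + x(163)/s = -113114/264944 + (-428 - 1*163)/(-17115) = -113114*1/264944 + (-428 - 163)*(-1/17115) = -56557/132472 - 591*(-1/17115) = -56557/132472 + 197/5705 = -296560701/755752760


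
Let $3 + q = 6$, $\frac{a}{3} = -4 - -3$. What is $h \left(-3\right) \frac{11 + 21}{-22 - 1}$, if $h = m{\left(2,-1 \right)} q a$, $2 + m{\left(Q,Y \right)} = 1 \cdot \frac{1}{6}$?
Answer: $\frac{1584}{23} \approx 68.87$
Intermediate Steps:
$a = -3$ ($a = 3 \left(-4 - -3\right) = 3 \left(-4 + 3\right) = 3 \left(-1\right) = -3$)
$q = 3$ ($q = -3 + 6 = 3$)
$m{\left(Q,Y \right)} = - \frac{11}{6}$ ($m{\left(Q,Y \right)} = -2 + 1 \cdot \frac{1}{6} = -2 + \frac{1}{6} = - \frac{11}{6}$)
$h = \frac{33}{2}$ ($h = \left(- \frac{11}{6}\right) 3 \left(-3\right) = \left(- \frac{11}{2}\right) \left(-3\right) = \frac{33}{2} \approx 16.5$)
$h \left(-3\right) \frac{11 + 21}{-22 - 1} = \frac{33}{2} \left(-3\right) \frac{11 + 21}{-22 - 1} = - \frac{99 \frac{32}{-23}}{2} = - \frac{99 \cdot 32 \left(- \frac{1}{23}\right)}{2} = \left(- \frac{99}{2}\right) \left(- \frac{32}{23}\right) = \frac{1584}{23}$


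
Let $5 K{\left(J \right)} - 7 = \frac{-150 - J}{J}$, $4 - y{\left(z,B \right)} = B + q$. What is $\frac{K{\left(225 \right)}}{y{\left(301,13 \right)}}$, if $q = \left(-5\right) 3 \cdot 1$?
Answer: $\frac{8}{45} \approx 0.17778$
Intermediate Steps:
$q = -15$ ($q = \left(-15\right) 1 = -15$)
$y{\left(z,B \right)} = 19 - B$ ($y{\left(z,B \right)} = 4 - \left(B - 15\right) = 4 - \left(-15 + B\right) = 19 - B$)
$K{\left(J \right)} = \frac{7}{5} + \frac{-150 - J}{5 J}$ ($K{\left(J \right)} = \frac{7}{5} + \frac{\left(-150 - J\right) \frac{1}{J}}{5} = \frac{7}{5} + \frac{\frac{1}{J} \left(-150 - J\right)}{5} = \frac{7}{5} + \frac{-150 - J}{5 J}$)
$\frac{K{\left(225 \right)}}{y{\left(301,13 \right)}} = \frac{\frac{6}{5} - \frac{30}{225}}{19 - 13} = \frac{\frac{6}{5} - \frac{2}{15}}{19 - 13} = \frac{\frac{6}{5} - \frac{2}{15}}{6} = \frac{16}{15} \cdot \frac{1}{6} = \frac{8}{45}$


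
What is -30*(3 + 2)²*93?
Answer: -69750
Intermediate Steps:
-30*(3 + 2)²*93 = -30*5²*93 = -30*25*93 = -750*93 = -69750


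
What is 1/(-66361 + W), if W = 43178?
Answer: -1/23183 ≈ -4.3135e-5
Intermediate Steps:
1/(-66361 + W) = 1/(-66361 + 43178) = 1/(-23183) = -1/23183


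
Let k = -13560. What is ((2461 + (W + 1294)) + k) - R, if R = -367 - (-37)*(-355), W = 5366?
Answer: 9063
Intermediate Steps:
R = -13502 (R = -367 - 1*13135 = -367 - 13135 = -13502)
((2461 + (W + 1294)) + k) - R = ((2461 + (5366 + 1294)) - 13560) - 1*(-13502) = ((2461 + 6660) - 13560) + 13502 = (9121 - 13560) + 13502 = -4439 + 13502 = 9063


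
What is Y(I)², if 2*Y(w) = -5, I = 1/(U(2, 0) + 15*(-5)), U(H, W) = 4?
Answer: 25/4 ≈ 6.2500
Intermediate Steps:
I = -1/71 (I = 1/(4 + 15*(-5)) = 1/(4 - 75) = 1/(-71) = -1/71 ≈ -0.014085)
Y(w) = -5/2 (Y(w) = (½)*(-5) = -5/2)
Y(I)² = (-5/2)² = 25/4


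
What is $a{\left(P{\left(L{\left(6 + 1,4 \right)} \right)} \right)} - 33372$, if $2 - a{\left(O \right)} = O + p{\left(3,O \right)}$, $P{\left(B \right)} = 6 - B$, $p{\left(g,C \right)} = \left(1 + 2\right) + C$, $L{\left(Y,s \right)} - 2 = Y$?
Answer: $-33367$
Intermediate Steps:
$L{\left(Y,s \right)} = 2 + Y$
$p{\left(g,C \right)} = 3 + C$
$a{\left(O \right)} = -1 - 2 O$ ($a{\left(O \right)} = 2 - \left(O + \left(3 + O\right)\right) = 2 - \left(3 + 2 O\right) = -1 - 2 O$)
$a{\left(P{\left(L{\left(6 + 1,4 \right)} \right)} \right)} - 33372 = \left(-1 - 2 \left(6 - \left(2 + \left(6 + 1\right)\right)\right)\right) - 33372 = \left(-1 - 2 \left(6 - \left(2 + 7\right)\right)\right) - 33372 = \left(-1 - 2 \left(6 - 9\right)\right) - 33372 = \left(-1 - -6\right) - 33372 = \left(-1 + 6\right) - 33372 = 5 - 33372 = -33367$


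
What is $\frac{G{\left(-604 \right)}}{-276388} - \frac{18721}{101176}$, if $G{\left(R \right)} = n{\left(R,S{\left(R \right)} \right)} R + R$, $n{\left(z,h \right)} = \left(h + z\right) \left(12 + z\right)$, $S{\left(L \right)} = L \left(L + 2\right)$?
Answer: $- \frac{3283127427683329}{6990958072} \approx -4.6963 \cdot 10^{5}$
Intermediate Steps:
$S{\left(L \right)} = L \left(2 + L\right)$
$n{\left(z,h \right)} = \left(12 + z\right) \left(h + z\right)$
$G{\left(R \right)} = R + R \left(R^{2} + 12 R + R^{2} \left(2 + R\right) + 12 R \left(2 + R\right)\right)$ ($G{\left(R \right)} = \left(R^{2} + 12 R \left(2 + R\right) + 12 R + R \left(2 + R\right) R\right) R + R = \left(R^{2} + 12 R \left(2 + R\right) + 12 R + R^{2} \left(2 + R\right)\right) R + R = \left(R^{2} + 12 R + R^{2} \left(2 + R\right) + 12 R \left(2 + R\right)\right) R + R = R \left(R^{2} + 12 R + R^{2} \left(2 + R\right) + 12 R \left(2 + R\right)\right) + R = R + R \left(R^{2} + 12 R + R^{2} \left(2 + R\right) + 12 R \left(2 + R\right)\right)$)
$\frac{G{\left(-604 \right)}}{-276388} - \frac{18721}{101176} = \frac{\left(-604\right) \left(1 + \left(-604\right)^{3} + 15 \left(-604\right)^{2} + 36 \left(-604\right)\right)}{-276388} - \frac{18721}{101176} = - 604 \left(1 - 220348864 + 15 \cdot 364816 - 21744\right) \left(- \frac{1}{276388}\right) - \frac{18721}{101176} = - 604 \left(1 - 220348864 + 5472240 - 21744\right) \left(- \frac{1}{276388}\right) - \frac{18721}{101176} = \left(-604\right) \left(-214898367\right) \left(- \frac{1}{276388}\right) - \frac{18721}{101176} = 129798613668 \left(- \frac{1}{276388}\right) - \frac{18721}{101176} = - \frac{32449653417}{69097} - \frac{18721}{101176} = - \frac{3283127427683329}{6990958072}$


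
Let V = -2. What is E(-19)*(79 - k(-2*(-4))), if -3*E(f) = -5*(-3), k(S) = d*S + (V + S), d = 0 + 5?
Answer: -165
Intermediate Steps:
d = 5
k(S) = -2 + 6*S (k(S) = 5*S + (-2 + S) = -2 + 6*S)
E(f) = -5 (E(f) = -(-5)*(-3)/3 = -1/3*15 = -5)
E(-19)*(79 - k(-2*(-4))) = -5*(79 - (-2 + 6*(-2*(-4)))) = -5*(79 - (-2 + 6*8)) = -5*(79 - (-2 + 48)) = -5*(79 - 1*46) = -5*(79 - 46) = -5*33 = -165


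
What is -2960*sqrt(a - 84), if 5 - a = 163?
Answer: -32560*I*sqrt(2) ≈ -46047.0*I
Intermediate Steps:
a = -158 (a = 5 - 1*163 = 5 - 163 = -158)
-2960*sqrt(a - 84) = -2960*sqrt(-158 - 84) = -32560*I*sqrt(2)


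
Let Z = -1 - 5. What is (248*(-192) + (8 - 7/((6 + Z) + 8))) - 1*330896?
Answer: -3028039/8 ≈ -3.7851e+5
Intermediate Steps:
Z = -6
(248*(-192) + (8 - 7/((6 + Z) + 8))) - 1*330896 = (248*(-192) + (8 - 7/((6 - 6) + 8))) - 1*330896 = (-47616 + (8 - 7/(0 + 8))) - 330896 = (-47616 + (8 - 7/8)) - 330896 = (-47616 + 57/8) - 330896 = -380871/8 - 330896 = -3028039/8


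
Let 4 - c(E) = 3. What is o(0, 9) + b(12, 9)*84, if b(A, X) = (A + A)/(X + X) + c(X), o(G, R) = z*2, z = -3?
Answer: 190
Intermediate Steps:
c(E) = 1 (c(E) = 4 - 1*3 = 4 - 3 = 1)
o(G, R) = -6 (o(G, R) = -3*2 = -6)
b(A, X) = 1 + A/X (b(A, X) = (A + A)/(X + X) + 1 = (2*A)/((2*X)) + 1 = (2*A)*(1/(2*X)) + 1 = A/X + 1 = 1 + A/X)
o(0, 9) + b(12, 9)*84 = -6 + ((12 + 9)/9)*84 = -6 + ((⅑)*21)*84 = -6 + (7/3)*84 = -6 + 196 = 190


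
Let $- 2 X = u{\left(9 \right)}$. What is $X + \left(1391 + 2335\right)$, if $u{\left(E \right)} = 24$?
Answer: $3714$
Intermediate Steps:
$X = -12$ ($X = \left(- \frac{1}{2}\right) 24 = -12$)
$X + \left(1391 + 2335\right) = -12 + \left(1391 + 2335\right) = -12 + 3726 = 3714$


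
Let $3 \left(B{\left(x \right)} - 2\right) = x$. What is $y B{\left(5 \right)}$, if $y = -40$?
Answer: $- \frac{440}{3} \approx -146.67$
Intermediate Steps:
$B{\left(x \right)} = 2 + \frac{x}{3}$
$y B{\left(5 \right)} = - 40 \left(2 + \frac{1}{3} \cdot 5\right) = - 40 \left(2 + \frac{5}{3}\right) = \left(-40\right) \frac{11}{3} = - \frac{440}{3}$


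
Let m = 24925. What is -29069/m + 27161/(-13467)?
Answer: -1068460148/335664975 ≈ -3.1831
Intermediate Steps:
-29069/m + 27161/(-13467) = -29069/24925 + 27161/(-13467) = -29069*1/24925 + 27161*(-1/13467) = -29069/24925 - 27161/13467 = -1068460148/335664975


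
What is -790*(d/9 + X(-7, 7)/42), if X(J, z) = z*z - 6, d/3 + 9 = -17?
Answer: 42265/7 ≈ 6037.9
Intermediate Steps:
d = -78 (d = -27 + 3*(-17) = -27 - 51 = -78)
X(J, z) = -6 + z² (X(J, z) = z² - 6 = -6 + z²)
-790*(d/9 + X(-7, 7)/42) = -790*(-78/9 + (-6 + 7²)/42) = -790*(-78*⅑ + (-6 + 49)*(1/42)) = -790*(-26/3 + 43*(1/42)) = -790*(-26/3 + 43/42) = -790*(-107/14) = 42265/7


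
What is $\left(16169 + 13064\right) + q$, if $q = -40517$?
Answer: $-11284$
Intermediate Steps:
$\left(16169 + 13064\right) + q = \left(16169 + 13064\right) - 40517 = 29233 - 40517 = -11284$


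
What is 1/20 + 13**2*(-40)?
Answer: -135199/20 ≈ -6760.0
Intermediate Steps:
1/20 + 13**2*(-40) = 1/20 + 169*(-40) = 1/20 - 6760 = -135199/20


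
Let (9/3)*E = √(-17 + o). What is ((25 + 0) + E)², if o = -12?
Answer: (75 + I*√29)²/9 ≈ 621.78 + 89.753*I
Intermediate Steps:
E = I*√29/3 (E = √(-17 - 12)/3 = √(-29)/3 = (I*√29)/3 = I*√29/3 ≈ 1.7951*I)
((25 + 0) + E)² = ((25 + 0) + I*√29/3)² = (25 + I*√29/3)²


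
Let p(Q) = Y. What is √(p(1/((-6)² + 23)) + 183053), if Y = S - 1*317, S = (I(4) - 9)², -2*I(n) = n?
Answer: √182857 ≈ 427.62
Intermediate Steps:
I(n) = -n/2
S = 121 (S = (-½*4 - 9)² = (-2 - 9)² = (-11)² = 121)
Y = -196 (Y = 121 - 1*317 = 121 - 317 = -196)
p(Q) = -196
√(p(1/((-6)² + 23)) + 183053) = √(-196 + 183053) = √182857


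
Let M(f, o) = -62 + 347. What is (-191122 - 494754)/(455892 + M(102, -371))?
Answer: -685876/456177 ≈ -1.5035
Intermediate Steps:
M(f, o) = 285
(-191122 - 494754)/(455892 + M(102, -371)) = (-191122 - 494754)/(455892 + 285) = -685876/456177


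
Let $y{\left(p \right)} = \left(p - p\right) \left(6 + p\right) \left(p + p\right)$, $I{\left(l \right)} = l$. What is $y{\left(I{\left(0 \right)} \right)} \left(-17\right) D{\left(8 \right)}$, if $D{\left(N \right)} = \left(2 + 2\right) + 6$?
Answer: $0$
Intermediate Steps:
$D{\left(N \right)} = 10$ ($D{\left(N \right)} = 4 + 6 = 10$)
$y{\left(p \right)} = 0$ ($y{\left(p \right)} = 0 \left(6 + p\right) 2 p = 0 \cdot 2 p \left(6 + p\right) = 0$)
$y{\left(I{\left(0 \right)} \right)} \left(-17\right) D{\left(8 \right)} = 0 \left(-17\right) 10 = 0 \cdot 10 = 0$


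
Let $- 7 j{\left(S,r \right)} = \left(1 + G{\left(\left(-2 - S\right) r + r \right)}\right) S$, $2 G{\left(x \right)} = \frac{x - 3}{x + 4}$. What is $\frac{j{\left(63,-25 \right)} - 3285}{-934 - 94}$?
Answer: $\frac{10581525}{3297824} \approx 3.2086$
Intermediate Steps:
$G{\left(x \right)} = \frac{-3 + x}{2 \left(4 + x\right)}$ ($G{\left(x \right)} = \frac{\left(x - 3\right) \frac{1}{x + 4}}{2} = \frac{\left(-3 + x\right) \frac{1}{4 + x}}{2} = \frac{\frac{1}{4 + x} \left(-3 + x\right)}{2} = \frac{-3 + x}{2 \left(4 + x\right)}$)
$j{\left(S,r \right)} = - \frac{S \left(1 + \frac{-3 + r + r \left(-2 - S\right)}{2 \left(4 + r + r \left(-2 - S\right)\right)}\right)}{7}$ ($j{\left(S,r \right)} = - \frac{\left(1 + \frac{-3 + \left(\left(-2 - S\right) r + r\right)}{2 \left(4 + \left(\left(-2 - S\right) r + r\right)\right)}\right) S}{7} = - \frac{\left(1 + \frac{-3 + \left(r \left(-2 - S\right) + r\right)}{2 \left(4 + \left(r \left(-2 - S\right) + r\right)\right)}\right) S}{7} = - \frac{\left(1 + \frac{-3 + \left(r + r \left(-2 - S\right)\right)}{2 \left(4 + \left(r + r \left(-2 - S\right)\right)\right)}\right) S}{7} = - \frac{\left(1 + \frac{-3 + r + r \left(-2 - S\right)}{2 \left(4 + r + r \left(-2 - S\right)\right)}\right) S}{7} = - \frac{S \left(1 + \frac{-3 + r + r \left(-2 - S\right)}{2 \left(4 + r + r \left(-2 - S\right)\right)}\right)}{7}$)
$\frac{j{\left(63,-25 \right)} - 3285}{-934 - 94} = \frac{\left(-1\right) 63 \frac{1}{-56 + 14 \left(-25\right) \left(1 + 63\right)} \left(-5 + 3 \left(-25\right) \left(1 + 63\right)\right) - 3285}{-934 - 94} = \frac{\left(-1\right) 63 \frac{1}{-56 + 14 \left(-25\right) 64} \left(-5 + 3 \left(-25\right) 64\right) - 3285}{-1028} = \left(\left(-1\right) 63 \frac{1}{-56 - 22400} \left(-5 - 4800\right) - 3285\right) \left(- \frac{1}{1028}\right) = \left(\left(-1\right) 63 \frac{1}{-22456} \left(-4805\right) - 3285\right) \left(- \frac{1}{1028}\right) = \left(\left(-1\right) 63 \left(- \frac{1}{22456}\right) \left(-4805\right) - 3285\right) \left(- \frac{1}{1028}\right) = \left(- \frac{43245}{3208} - 3285\right) \left(- \frac{1}{1028}\right) = \left(- \frac{10581525}{3208}\right) \left(- \frac{1}{1028}\right) = \frac{10581525}{3297824}$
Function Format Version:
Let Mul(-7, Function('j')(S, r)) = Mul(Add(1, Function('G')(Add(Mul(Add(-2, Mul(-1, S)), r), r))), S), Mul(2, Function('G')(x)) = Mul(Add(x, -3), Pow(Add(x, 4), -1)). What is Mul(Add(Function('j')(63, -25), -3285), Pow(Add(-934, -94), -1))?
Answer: Rational(10581525, 3297824) ≈ 3.2086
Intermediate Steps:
Function('G')(x) = Mul(Rational(1, 2), Pow(Add(4, x), -1), Add(-3, x)) (Function('G')(x) = Mul(Rational(1, 2), Mul(Add(x, -3), Pow(Add(x, 4), -1))) = Mul(Rational(1, 2), Mul(Add(-3, x), Pow(Add(4, x), -1))) = Mul(Rational(1, 2), Mul(Pow(Add(4, x), -1), Add(-3, x))) = Mul(Rational(1, 2), Pow(Add(4, x), -1), Add(-3, x)))
Function('j')(S, r) = Mul(Rational(-1, 7), S, Add(1, Mul(Rational(1, 2), Pow(Add(4, r, Mul(r, Add(-2, Mul(-1, S)))), -1), Add(-3, r, Mul(r, Add(-2, Mul(-1, S))))))) (Function('j')(S, r) = Mul(Rational(-1, 7), Mul(Add(1, Mul(Rational(1, 2), Pow(Add(4, Add(Mul(Add(-2, Mul(-1, S)), r), r)), -1), Add(-3, Add(Mul(Add(-2, Mul(-1, S)), r), r)))), S)) = Mul(Rational(-1, 7), Mul(Add(1, Mul(Rational(1, 2), Pow(Add(4, Add(Mul(r, Add(-2, Mul(-1, S))), r)), -1), Add(-3, Add(Mul(r, Add(-2, Mul(-1, S))), r)))), S)) = Mul(Rational(-1, 7), Mul(Add(1, Mul(Rational(1, 2), Pow(Add(4, Add(r, Mul(r, Add(-2, Mul(-1, S))))), -1), Add(-3, Add(r, Mul(r, Add(-2, Mul(-1, S))))))), S)) = Mul(Rational(-1, 7), Mul(Add(1, Mul(Rational(1, 2), Pow(Add(4, r, Mul(r, Add(-2, Mul(-1, S)))), -1), Add(-3, r, Mul(r, Add(-2, Mul(-1, S)))))), S)) = Mul(Rational(-1, 7), Mul(S, Add(1, Mul(Rational(1, 2), Pow(Add(4, r, Mul(r, Add(-2, Mul(-1, S)))), -1), Add(-3, r, Mul(r, Add(-2, Mul(-1, S)))))))) = Mul(Rational(-1, 7), S, Add(1, Mul(Rational(1, 2), Pow(Add(4, r, Mul(r, Add(-2, Mul(-1, S)))), -1), Add(-3, r, Mul(r, Add(-2, Mul(-1, S))))))))
Mul(Add(Function('j')(63, -25), -3285), Pow(Add(-934, -94), -1)) = Mul(Add(Mul(-1, 63, Pow(Add(-56, Mul(14, -25, Add(1, 63))), -1), Add(-5, Mul(3, -25, Add(1, 63)))), -3285), Pow(Add(-934, -94), -1)) = Mul(Add(Mul(-1, 63, Pow(Add(-56, Mul(14, -25, 64)), -1), Add(-5, Mul(3, -25, 64))), -3285), Pow(-1028, -1)) = Mul(Add(Mul(-1, 63, Pow(Add(-56, -22400), -1), Add(-5, -4800)), -3285), Rational(-1, 1028)) = Mul(Add(Mul(-1, 63, Pow(-22456, -1), -4805), -3285), Rational(-1, 1028)) = Mul(Add(Mul(-1, 63, Rational(-1, 22456), -4805), -3285), Rational(-1, 1028)) = Mul(Add(Rational(-43245, 3208), -3285), Rational(-1, 1028)) = Mul(Rational(-10581525, 3208), Rational(-1, 1028)) = Rational(10581525, 3297824)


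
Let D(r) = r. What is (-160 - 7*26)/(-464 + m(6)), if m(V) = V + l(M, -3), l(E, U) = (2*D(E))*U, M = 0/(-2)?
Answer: 171/229 ≈ 0.74673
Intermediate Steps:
M = 0 (M = 0*(-½) = 0)
l(E, U) = 2*E*U (l(E, U) = (2*E)*U = 2*E*U)
m(V) = V (m(V) = V + 2*0*(-3) = V + 0 = V)
(-160 - 7*26)/(-464 + m(6)) = (-160 - 7*26)/(-464 + 6) = (-160 - 182)/(-458) = -342*(-1/458) = 171/229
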